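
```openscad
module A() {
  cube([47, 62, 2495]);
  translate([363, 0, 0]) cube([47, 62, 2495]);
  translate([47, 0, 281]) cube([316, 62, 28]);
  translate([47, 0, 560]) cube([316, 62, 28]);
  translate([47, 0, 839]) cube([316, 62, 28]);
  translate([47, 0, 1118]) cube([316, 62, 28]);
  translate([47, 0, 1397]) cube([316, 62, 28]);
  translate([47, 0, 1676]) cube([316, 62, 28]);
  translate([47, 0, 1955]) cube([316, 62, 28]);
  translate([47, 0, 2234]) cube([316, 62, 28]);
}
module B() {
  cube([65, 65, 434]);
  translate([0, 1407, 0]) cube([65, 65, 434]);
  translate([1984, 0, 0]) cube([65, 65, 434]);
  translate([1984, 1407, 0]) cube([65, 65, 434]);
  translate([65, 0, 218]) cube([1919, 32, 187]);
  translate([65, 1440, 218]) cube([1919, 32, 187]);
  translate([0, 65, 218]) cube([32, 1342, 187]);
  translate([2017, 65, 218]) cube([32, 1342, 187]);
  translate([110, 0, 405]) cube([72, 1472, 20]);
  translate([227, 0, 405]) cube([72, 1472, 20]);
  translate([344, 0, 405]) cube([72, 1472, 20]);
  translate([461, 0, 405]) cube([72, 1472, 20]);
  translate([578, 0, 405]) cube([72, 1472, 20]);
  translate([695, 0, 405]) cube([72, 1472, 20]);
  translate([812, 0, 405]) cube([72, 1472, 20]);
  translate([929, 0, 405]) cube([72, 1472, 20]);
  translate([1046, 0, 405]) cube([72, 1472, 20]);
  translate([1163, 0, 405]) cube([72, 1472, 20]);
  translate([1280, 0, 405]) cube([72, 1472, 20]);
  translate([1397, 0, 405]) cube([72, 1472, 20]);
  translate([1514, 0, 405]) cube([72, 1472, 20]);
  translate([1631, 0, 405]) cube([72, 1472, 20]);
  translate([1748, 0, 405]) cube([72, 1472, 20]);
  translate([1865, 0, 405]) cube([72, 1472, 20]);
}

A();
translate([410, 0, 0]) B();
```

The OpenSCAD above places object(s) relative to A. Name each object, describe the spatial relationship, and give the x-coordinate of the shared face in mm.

The ladder's +x face and the bed frame's −x face are both at x = 410 mm.

A is a ladder. B is a bed frame. The bed frame is against the ladder's +x side, with their −y faces flush. The x-coordinate of the shared face is 410 mm.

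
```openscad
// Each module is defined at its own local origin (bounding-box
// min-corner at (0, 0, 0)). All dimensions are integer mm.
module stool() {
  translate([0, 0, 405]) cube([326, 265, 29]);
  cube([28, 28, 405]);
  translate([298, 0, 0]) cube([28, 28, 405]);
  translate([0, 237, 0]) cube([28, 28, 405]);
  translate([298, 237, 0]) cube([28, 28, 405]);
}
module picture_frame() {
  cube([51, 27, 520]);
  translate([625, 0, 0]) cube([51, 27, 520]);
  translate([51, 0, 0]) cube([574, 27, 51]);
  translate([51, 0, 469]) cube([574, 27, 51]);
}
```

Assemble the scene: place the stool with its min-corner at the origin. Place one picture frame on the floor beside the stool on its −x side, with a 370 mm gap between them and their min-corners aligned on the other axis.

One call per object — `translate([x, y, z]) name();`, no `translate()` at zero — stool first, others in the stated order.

stool();
translate([-1046, 0, 0]) picture_frame();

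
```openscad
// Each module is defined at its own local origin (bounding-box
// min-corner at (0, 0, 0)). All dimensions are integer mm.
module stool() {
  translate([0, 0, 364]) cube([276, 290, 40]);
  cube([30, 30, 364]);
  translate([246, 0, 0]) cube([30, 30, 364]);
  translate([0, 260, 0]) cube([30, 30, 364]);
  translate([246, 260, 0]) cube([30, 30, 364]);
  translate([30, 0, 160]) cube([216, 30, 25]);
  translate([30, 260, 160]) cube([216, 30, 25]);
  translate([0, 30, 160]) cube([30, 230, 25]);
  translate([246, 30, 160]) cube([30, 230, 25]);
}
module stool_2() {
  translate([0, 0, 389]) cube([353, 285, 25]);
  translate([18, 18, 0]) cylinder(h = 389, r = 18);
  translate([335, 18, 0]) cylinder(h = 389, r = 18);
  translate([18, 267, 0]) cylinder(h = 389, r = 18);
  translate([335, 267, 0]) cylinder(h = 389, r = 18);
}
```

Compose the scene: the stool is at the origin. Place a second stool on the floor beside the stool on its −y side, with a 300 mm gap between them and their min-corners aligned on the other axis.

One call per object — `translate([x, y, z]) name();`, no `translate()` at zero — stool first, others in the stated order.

stool();
translate([0, -585, 0]) stool_2();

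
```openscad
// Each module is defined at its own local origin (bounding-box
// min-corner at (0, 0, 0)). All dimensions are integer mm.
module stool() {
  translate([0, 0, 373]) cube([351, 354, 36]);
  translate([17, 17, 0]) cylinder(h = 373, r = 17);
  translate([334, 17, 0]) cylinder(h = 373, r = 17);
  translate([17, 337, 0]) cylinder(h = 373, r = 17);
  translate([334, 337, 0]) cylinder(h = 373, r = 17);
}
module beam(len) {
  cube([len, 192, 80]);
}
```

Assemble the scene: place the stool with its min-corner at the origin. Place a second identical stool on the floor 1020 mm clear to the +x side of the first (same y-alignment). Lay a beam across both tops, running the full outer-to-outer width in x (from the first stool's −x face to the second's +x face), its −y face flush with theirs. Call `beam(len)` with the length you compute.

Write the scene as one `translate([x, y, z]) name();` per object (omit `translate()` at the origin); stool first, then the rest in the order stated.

stool();
translate([1371, 0, 0]) stool();
translate([0, 0, 409]) beam(1722);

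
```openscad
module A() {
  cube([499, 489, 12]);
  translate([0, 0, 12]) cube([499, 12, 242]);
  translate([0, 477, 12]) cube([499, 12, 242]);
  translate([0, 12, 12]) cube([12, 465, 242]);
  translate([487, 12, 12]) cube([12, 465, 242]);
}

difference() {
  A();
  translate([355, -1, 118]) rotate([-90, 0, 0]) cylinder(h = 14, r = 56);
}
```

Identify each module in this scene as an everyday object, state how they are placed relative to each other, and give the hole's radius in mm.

A is an open box. The open box has a circular hole through its front wall. The hole's radius is 56 mm.

The subtracted cylinder has r = 56 mm.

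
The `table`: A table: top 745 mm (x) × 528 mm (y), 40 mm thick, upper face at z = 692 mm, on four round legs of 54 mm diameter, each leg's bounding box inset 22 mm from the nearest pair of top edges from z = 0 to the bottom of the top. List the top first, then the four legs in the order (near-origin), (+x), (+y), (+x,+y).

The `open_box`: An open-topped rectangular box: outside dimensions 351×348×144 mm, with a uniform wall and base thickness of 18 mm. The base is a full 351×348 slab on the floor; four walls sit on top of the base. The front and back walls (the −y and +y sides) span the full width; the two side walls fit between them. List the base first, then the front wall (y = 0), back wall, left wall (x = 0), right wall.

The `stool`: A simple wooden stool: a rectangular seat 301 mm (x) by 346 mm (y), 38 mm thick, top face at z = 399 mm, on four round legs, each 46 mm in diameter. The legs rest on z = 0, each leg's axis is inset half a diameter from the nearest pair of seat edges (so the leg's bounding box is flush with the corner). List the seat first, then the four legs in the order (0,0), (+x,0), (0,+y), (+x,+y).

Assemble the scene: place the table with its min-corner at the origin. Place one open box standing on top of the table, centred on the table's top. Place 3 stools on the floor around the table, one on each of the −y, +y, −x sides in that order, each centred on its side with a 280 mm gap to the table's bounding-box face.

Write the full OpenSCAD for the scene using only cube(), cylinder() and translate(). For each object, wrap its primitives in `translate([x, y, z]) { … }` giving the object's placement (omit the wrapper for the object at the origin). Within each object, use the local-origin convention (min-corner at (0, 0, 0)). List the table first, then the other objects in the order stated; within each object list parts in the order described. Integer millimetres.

translate([0, 0, 652]) cube([745, 528, 40]);
translate([49, 49, 0]) cylinder(h = 652, r = 27);
translate([696, 49, 0]) cylinder(h = 652, r = 27);
translate([49, 479, 0]) cylinder(h = 652, r = 27);
translate([696, 479, 0]) cylinder(h = 652, r = 27);
translate([197, 90, 692]) {
  cube([351, 348, 18]);
  translate([0, 0, 18]) cube([351, 18, 126]);
  translate([0, 330, 18]) cube([351, 18, 126]);
  translate([0, 18, 18]) cube([18, 312, 126]);
  translate([333, 18, 18]) cube([18, 312, 126]);
}
translate([222, -626, 0]) {
  translate([0, 0, 361]) cube([301, 346, 38]);
  translate([23, 23, 0]) cylinder(h = 361, r = 23);
  translate([278, 23, 0]) cylinder(h = 361, r = 23);
  translate([23, 323, 0]) cylinder(h = 361, r = 23);
  translate([278, 323, 0]) cylinder(h = 361, r = 23);
}
translate([222, 808, 0]) {
  translate([0, 0, 361]) cube([301, 346, 38]);
  translate([23, 23, 0]) cylinder(h = 361, r = 23);
  translate([278, 23, 0]) cylinder(h = 361, r = 23);
  translate([23, 323, 0]) cylinder(h = 361, r = 23);
  translate([278, 323, 0]) cylinder(h = 361, r = 23);
}
translate([-581, 91, 0]) {
  translate([0, 0, 361]) cube([301, 346, 38]);
  translate([23, 23, 0]) cylinder(h = 361, r = 23);
  translate([278, 23, 0]) cylinder(h = 361, r = 23);
  translate([23, 323, 0]) cylinder(h = 361, r = 23);
  translate([278, 323, 0]) cylinder(h = 361, r = 23);
}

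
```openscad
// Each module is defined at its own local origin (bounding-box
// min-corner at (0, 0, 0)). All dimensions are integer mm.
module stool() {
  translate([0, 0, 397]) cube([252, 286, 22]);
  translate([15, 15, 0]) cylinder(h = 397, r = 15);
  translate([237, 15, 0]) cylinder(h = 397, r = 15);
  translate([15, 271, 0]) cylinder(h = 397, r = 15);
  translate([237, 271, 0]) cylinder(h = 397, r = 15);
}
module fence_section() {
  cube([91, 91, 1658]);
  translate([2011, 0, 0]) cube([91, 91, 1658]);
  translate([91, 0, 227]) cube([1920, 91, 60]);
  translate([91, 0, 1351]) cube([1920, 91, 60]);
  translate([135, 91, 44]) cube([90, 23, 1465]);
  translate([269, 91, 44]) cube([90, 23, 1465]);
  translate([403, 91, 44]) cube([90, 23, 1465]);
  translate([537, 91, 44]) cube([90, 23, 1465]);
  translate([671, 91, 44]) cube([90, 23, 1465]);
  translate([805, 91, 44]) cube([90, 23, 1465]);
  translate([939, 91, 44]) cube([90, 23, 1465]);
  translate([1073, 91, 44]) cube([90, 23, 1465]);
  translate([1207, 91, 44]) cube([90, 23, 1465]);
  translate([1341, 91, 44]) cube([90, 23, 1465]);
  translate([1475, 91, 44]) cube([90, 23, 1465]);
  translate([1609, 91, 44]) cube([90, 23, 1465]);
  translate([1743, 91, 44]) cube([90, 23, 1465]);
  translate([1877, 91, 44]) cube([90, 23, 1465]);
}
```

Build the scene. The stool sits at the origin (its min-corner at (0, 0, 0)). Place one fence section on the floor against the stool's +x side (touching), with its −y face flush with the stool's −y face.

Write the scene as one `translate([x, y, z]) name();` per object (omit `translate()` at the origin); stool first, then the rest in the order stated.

stool();
translate([252, 0, 0]) fence_section();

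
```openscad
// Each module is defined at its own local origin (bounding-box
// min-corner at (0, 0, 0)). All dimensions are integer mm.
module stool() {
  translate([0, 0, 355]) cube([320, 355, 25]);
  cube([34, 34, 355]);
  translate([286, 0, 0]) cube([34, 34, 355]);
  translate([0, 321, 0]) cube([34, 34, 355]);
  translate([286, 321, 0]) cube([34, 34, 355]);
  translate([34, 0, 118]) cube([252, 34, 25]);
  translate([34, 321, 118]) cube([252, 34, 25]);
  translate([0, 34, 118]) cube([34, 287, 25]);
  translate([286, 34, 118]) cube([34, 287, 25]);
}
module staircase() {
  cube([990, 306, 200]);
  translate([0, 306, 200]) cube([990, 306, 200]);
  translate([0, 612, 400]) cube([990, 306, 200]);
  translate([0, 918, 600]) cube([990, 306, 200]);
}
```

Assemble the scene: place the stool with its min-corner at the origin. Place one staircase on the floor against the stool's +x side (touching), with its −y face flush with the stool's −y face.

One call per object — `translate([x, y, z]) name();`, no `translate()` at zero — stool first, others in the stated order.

stool();
translate([320, 0, 0]) staircase();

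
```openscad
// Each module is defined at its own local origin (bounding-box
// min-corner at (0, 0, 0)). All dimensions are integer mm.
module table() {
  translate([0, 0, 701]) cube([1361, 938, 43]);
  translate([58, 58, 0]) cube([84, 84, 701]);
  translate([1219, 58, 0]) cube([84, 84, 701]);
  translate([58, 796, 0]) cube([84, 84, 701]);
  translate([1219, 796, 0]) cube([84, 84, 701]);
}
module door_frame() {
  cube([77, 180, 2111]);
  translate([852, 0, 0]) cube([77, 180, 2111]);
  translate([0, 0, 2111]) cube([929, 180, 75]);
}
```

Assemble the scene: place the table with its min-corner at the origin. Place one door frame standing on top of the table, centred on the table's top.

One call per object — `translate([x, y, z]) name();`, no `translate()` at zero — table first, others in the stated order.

table();
translate([216, 379, 744]) door_frame();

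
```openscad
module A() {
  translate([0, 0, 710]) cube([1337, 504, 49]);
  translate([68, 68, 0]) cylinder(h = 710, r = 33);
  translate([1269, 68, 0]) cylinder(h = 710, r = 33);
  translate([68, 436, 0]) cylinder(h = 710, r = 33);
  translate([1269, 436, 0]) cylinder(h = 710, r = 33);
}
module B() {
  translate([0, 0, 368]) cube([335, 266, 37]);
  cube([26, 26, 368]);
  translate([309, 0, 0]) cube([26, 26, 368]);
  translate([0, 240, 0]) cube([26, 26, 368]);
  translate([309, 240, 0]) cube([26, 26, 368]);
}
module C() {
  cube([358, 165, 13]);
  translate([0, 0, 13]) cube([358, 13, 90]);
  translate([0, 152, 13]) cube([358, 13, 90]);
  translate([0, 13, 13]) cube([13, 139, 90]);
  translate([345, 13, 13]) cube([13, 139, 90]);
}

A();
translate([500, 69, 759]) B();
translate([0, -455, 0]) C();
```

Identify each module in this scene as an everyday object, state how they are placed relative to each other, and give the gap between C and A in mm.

The open box's nearest face is 290 mm from the table's −y face.

A is a table. B is a stool. C is an open box. The stool is on top of the table. The open box is on the floor beside the table on its −y side. The gap between the open box and the table is 290 mm.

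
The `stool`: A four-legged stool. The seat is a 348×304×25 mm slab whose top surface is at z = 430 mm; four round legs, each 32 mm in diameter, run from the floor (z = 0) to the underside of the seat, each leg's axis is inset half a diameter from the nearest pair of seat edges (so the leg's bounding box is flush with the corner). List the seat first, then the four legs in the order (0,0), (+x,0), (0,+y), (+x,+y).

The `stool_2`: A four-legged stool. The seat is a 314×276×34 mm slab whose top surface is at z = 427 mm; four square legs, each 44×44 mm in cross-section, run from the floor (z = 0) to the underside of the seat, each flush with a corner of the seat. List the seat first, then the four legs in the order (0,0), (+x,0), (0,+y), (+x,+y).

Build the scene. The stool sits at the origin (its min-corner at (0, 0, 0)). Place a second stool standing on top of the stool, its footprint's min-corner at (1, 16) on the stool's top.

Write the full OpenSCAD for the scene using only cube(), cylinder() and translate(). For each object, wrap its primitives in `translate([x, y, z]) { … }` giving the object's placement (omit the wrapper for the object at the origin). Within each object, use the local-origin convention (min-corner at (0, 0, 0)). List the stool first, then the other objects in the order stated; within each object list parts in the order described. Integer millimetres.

translate([0, 0, 405]) cube([348, 304, 25]);
translate([16, 16, 0]) cylinder(h = 405, r = 16);
translate([332, 16, 0]) cylinder(h = 405, r = 16);
translate([16, 288, 0]) cylinder(h = 405, r = 16);
translate([332, 288, 0]) cylinder(h = 405, r = 16);
translate([1, 16, 430]) {
  translate([0, 0, 393]) cube([314, 276, 34]);
  cube([44, 44, 393]);
  translate([270, 0, 0]) cube([44, 44, 393]);
  translate([0, 232, 0]) cube([44, 44, 393]);
  translate([270, 232, 0]) cube([44, 44, 393]);
}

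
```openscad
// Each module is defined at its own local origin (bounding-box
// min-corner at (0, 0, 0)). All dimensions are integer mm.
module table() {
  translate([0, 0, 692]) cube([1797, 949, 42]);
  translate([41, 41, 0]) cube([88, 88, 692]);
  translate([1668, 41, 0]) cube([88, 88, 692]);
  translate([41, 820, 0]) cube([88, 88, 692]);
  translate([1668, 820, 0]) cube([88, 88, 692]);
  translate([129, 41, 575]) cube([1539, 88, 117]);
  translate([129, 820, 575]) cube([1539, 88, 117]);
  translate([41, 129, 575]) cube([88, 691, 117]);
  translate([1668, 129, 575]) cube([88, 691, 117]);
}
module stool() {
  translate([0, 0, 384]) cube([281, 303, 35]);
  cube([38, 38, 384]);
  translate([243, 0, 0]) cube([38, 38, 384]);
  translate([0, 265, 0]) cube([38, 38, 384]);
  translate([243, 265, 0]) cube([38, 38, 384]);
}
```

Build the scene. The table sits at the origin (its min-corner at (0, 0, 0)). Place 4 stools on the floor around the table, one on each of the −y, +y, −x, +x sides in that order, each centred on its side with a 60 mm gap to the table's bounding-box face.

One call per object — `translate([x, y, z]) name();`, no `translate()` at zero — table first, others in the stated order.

table();
translate([758, -363, 0]) stool();
translate([758, 1009, 0]) stool();
translate([-341, 323, 0]) stool();
translate([1857, 323, 0]) stool();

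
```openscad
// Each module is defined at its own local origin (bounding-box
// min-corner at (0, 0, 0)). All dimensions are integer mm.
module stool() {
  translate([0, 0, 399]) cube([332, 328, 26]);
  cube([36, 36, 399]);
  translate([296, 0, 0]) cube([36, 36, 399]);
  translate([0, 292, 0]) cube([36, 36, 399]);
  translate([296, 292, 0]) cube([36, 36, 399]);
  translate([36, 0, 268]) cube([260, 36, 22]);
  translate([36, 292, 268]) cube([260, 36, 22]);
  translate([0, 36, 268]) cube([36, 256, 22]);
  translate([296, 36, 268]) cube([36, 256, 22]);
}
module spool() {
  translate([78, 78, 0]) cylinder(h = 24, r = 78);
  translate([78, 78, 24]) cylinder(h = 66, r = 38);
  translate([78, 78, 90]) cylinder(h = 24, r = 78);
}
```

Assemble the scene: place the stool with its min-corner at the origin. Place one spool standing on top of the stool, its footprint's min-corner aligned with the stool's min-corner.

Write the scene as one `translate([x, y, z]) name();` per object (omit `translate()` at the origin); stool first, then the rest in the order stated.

stool();
translate([0, 0, 425]) spool();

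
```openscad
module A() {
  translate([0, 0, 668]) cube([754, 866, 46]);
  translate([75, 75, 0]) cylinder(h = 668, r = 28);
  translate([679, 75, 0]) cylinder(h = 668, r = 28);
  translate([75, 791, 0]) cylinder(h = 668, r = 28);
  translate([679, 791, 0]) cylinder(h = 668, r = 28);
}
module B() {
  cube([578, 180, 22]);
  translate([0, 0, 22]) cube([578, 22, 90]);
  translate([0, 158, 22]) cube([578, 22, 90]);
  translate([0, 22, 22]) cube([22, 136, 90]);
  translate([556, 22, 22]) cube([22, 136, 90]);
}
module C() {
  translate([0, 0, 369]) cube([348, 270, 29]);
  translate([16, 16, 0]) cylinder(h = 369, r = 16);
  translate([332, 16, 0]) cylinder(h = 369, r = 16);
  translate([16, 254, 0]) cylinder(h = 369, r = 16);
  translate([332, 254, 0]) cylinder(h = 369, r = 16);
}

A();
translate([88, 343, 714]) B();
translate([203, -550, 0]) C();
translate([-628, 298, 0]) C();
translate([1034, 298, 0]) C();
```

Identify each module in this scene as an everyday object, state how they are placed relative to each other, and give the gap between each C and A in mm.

A is a table. B is an open box. C is a stool. The open box is on top of the table, centred. Three stools sit around the table at the −y, −x, +x sides. The gap between each stool and the table is 280 mm.

Each stool's nearest face is 280 mm from the table's bounding box.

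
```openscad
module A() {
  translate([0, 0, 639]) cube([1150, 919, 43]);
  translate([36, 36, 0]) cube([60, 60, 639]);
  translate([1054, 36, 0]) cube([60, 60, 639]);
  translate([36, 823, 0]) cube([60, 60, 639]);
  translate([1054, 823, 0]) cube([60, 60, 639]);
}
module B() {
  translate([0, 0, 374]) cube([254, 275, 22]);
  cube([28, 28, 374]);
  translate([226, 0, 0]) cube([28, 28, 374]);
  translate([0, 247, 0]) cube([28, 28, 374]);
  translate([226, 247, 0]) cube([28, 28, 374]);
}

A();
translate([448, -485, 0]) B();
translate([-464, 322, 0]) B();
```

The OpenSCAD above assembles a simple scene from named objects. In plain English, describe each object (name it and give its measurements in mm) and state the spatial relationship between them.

A is a table with a 1150×919 mm rectangular top, 43 mm thick, top surface at z = 682 mm, supported by four 60×60 mm square legs, each inset 36 mm from the nearest pair of top edges, running from the floor.

B is a four-legged stool. The seat is a 254×275×22 mm slab whose top surface is at z = 396 mm; four square legs, each 28×28 mm in cross-section, run from the floor (z = 0) to the underside of the seat, each flush with a corner of the seat.

Two stools sit around the table at the −y, −x sides.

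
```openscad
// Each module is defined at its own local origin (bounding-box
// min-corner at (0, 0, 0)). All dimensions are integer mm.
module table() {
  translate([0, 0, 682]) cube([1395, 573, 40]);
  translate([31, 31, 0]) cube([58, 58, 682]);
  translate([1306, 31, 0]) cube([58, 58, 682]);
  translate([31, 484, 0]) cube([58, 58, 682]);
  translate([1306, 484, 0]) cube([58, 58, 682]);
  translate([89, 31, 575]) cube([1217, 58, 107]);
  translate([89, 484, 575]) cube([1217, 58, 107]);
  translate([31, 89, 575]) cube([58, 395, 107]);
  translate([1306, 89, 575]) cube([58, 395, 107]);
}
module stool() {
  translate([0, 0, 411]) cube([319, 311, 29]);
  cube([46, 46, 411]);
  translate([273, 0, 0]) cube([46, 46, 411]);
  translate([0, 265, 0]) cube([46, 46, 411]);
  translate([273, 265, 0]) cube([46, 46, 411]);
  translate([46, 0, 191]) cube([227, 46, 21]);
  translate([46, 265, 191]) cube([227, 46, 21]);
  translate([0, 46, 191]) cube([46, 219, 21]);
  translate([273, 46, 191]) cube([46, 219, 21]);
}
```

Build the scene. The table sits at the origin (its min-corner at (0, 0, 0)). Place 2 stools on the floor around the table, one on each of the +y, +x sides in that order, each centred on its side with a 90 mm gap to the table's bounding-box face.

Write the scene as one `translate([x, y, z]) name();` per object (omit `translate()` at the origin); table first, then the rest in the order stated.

table();
translate([538, 663, 0]) stool();
translate([1485, 131, 0]) stool();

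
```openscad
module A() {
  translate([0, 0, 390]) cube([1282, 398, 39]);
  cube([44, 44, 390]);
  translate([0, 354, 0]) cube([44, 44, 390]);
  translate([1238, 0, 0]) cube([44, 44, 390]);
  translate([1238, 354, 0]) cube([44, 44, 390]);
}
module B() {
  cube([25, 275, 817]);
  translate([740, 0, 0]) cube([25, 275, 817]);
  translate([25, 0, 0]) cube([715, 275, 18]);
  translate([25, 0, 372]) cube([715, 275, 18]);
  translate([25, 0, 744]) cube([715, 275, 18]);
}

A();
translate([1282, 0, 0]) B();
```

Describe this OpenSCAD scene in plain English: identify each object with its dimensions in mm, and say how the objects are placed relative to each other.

A is a long wooden bench with a 1282 mm (x) × 398 mm (y) seat, 39 mm thick, its top surface 429 mm above the floor. Four 44 mm square legs at the seat corners, flush with the edges, run from z = 0 to the seat underside.

B is a bookshelf 765 mm wide overall, 275 mm deep and 817 mm tall. The two sides are 25 mm thick vertical panels. 3 horizontal shelves of 18 mm thickness span between the inner faces of the sides; the lowest shelf sits on the floor and shelves are stacked with a clear vertical gap of 354 mm between each pair.

The bookshelf is against the bench's +x side, with their −y faces flush.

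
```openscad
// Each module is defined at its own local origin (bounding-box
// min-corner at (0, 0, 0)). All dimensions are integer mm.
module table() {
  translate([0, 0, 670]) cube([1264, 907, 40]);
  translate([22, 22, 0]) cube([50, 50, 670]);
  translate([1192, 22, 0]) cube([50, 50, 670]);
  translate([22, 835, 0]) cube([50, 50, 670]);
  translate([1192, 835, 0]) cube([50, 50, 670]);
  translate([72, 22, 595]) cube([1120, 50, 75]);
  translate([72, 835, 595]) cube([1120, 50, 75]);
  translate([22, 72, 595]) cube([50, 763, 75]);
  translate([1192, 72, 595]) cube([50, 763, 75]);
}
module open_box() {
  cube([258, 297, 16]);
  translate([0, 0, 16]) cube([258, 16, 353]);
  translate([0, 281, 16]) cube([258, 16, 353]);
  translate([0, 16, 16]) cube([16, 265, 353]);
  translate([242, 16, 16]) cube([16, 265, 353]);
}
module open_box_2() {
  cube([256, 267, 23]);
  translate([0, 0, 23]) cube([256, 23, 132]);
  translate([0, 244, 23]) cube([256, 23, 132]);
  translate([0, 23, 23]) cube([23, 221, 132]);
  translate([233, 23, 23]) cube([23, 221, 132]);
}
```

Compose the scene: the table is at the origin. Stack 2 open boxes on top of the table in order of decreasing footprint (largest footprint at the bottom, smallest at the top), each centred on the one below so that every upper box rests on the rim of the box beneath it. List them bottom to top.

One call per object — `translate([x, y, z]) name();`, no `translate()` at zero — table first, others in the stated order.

table();
translate([503, 305, 710]) open_box();
translate([504, 320, 1079]) open_box_2();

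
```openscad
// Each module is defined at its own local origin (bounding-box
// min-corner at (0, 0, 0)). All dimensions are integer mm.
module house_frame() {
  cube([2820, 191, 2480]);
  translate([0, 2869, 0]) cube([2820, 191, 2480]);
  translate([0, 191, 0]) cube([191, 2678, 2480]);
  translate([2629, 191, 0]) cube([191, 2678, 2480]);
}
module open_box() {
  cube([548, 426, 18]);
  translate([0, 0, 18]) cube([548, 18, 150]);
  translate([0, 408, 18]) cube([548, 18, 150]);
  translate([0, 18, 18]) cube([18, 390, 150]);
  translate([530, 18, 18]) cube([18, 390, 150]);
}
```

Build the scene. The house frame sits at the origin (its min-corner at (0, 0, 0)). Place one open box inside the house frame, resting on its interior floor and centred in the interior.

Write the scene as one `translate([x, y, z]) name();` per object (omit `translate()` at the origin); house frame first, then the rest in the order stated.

house_frame();
translate([1136, 1317, 0]) open_box();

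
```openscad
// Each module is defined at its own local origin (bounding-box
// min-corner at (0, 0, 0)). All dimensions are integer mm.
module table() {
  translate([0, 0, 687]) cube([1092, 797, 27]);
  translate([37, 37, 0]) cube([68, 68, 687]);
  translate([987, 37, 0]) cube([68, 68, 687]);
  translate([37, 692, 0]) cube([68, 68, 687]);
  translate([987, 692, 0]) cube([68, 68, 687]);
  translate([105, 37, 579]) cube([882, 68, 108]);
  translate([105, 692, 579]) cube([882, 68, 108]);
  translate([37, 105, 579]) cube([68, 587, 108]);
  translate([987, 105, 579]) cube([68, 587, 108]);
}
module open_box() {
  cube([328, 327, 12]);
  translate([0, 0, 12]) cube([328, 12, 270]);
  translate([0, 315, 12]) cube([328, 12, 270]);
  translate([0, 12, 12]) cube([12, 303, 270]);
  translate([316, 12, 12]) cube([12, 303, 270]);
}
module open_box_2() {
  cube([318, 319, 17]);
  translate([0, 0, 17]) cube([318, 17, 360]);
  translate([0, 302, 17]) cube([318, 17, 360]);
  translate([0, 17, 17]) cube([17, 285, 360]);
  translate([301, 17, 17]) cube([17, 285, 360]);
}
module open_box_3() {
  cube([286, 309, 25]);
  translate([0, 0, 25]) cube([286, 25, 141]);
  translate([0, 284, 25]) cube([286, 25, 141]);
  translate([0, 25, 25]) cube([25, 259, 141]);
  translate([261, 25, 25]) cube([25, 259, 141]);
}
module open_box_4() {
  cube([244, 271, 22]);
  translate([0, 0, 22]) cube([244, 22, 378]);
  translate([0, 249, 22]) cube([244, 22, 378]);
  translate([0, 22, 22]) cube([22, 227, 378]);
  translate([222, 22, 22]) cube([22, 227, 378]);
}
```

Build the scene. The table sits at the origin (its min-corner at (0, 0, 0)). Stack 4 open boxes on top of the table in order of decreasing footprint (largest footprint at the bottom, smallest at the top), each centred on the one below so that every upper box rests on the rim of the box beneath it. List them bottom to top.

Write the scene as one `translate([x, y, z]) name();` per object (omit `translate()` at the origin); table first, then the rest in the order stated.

table();
translate([382, 235, 714]) open_box();
translate([387, 239, 996]) open_box_2();
translate([403, 244, 1373]) open_box_3();
translate([424, 263, 1539]) open_box_4();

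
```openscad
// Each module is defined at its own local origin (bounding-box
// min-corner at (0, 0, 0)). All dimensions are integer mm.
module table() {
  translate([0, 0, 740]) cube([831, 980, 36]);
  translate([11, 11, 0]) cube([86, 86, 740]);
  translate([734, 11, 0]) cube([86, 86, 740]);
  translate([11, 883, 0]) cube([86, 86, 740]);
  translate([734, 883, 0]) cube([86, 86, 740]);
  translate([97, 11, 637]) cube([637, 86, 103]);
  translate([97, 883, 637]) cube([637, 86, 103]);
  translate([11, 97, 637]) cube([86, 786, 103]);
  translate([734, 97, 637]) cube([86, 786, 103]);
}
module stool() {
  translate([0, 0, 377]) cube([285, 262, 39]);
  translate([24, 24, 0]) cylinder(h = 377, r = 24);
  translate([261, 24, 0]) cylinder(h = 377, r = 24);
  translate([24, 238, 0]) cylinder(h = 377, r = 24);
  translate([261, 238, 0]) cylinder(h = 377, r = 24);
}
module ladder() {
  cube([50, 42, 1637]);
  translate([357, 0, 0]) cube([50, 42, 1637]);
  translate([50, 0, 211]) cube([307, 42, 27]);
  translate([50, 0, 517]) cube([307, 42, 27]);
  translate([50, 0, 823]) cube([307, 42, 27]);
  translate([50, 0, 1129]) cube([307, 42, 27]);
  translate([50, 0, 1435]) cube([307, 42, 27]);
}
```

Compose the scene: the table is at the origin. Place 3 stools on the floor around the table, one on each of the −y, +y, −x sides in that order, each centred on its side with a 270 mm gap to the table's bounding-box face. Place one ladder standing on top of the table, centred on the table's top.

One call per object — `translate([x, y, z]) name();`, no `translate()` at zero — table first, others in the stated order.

table();
translate([273, -532, 0]) stool();
translate([273, 1250, 0]) stool();
translate([-555, 359, 0]) stool();
translate([212, 469, 776]) ladder();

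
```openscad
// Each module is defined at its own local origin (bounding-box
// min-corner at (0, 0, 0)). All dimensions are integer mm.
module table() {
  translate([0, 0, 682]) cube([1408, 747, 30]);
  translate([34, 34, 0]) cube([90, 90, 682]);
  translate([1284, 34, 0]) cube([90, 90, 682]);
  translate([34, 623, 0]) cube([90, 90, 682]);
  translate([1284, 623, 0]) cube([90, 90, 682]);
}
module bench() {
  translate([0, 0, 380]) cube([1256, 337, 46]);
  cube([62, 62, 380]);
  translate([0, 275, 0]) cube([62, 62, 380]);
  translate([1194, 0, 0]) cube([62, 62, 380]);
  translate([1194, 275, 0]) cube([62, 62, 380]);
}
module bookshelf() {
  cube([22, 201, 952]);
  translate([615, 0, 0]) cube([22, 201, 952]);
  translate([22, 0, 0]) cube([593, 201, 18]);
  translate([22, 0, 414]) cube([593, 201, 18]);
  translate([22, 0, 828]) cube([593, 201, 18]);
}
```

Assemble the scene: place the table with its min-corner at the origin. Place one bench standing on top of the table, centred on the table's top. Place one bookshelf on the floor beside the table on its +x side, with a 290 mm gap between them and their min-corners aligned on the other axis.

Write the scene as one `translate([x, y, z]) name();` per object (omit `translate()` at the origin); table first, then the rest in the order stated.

table();
translate([76, 205, 712]) bench();
translate([1698, 0, 0]) bookshelf();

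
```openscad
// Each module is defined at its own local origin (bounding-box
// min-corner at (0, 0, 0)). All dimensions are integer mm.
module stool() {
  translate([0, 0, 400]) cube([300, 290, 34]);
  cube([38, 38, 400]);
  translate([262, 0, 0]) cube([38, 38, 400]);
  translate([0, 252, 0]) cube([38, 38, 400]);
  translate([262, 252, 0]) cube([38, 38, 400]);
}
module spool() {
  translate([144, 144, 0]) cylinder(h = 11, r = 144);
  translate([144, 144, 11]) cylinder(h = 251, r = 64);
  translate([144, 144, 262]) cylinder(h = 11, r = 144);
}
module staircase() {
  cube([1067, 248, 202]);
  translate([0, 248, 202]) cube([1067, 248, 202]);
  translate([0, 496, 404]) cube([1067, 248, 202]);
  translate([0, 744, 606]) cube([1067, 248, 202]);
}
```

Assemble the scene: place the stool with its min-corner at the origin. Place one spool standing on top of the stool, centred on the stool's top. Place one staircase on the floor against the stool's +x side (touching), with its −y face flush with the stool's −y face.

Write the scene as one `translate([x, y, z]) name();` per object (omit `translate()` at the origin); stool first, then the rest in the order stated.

stool();
translate([6, 1, 434]) spool();
translate([300, 0, 0]) staircase();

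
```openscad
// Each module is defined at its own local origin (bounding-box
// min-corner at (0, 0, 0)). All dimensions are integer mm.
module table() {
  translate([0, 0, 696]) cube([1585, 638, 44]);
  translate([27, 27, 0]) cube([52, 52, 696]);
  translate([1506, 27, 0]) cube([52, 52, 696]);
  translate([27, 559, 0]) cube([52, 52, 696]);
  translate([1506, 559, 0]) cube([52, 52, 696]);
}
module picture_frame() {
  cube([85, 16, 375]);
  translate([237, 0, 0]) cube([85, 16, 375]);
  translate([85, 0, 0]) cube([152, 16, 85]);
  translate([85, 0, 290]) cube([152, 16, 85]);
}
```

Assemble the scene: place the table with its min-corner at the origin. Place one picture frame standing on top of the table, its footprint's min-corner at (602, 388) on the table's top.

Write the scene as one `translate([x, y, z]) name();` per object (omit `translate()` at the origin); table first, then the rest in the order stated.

table();
translate([602, 388, 740]) picture_frame();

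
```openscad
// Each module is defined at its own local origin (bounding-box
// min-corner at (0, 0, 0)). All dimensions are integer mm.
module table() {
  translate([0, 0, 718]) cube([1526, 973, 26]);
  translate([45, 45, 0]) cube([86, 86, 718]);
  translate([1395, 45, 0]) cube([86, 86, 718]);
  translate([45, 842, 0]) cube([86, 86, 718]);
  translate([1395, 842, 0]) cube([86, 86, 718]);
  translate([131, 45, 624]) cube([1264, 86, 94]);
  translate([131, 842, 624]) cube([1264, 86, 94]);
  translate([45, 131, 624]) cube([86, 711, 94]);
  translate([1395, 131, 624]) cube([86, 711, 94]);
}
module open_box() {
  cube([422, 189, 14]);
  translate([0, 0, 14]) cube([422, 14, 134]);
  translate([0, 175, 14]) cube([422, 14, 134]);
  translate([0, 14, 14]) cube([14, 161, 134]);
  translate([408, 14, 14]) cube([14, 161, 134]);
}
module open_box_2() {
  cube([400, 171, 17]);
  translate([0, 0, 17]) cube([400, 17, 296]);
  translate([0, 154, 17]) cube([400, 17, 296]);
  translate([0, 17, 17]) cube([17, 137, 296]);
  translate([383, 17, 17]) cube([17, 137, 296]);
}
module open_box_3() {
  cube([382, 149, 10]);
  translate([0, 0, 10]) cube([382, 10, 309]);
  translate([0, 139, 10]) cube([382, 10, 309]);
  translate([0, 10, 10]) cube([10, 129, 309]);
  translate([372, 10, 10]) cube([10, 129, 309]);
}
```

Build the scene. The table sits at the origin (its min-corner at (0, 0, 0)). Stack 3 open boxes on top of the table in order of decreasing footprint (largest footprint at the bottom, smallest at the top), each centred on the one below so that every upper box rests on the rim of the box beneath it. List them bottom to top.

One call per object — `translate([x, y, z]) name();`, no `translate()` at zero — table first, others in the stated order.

table();
translate([552, 392, 744]) open_box();
translate([563, 401, 892]) open_box_2();
translate([572, 412, 1205]) open_box_3();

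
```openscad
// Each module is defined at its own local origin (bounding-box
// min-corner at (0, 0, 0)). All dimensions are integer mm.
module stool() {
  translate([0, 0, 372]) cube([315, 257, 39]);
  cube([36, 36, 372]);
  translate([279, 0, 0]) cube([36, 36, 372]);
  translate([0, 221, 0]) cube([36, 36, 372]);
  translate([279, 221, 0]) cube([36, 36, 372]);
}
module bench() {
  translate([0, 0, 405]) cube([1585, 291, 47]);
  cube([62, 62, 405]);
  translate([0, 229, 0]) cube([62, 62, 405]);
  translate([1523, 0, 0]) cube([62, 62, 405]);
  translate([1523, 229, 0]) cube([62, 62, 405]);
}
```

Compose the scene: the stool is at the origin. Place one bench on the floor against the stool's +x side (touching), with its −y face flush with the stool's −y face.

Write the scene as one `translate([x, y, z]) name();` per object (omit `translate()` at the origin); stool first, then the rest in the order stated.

stool();
translate([315, 0, 0]) bench();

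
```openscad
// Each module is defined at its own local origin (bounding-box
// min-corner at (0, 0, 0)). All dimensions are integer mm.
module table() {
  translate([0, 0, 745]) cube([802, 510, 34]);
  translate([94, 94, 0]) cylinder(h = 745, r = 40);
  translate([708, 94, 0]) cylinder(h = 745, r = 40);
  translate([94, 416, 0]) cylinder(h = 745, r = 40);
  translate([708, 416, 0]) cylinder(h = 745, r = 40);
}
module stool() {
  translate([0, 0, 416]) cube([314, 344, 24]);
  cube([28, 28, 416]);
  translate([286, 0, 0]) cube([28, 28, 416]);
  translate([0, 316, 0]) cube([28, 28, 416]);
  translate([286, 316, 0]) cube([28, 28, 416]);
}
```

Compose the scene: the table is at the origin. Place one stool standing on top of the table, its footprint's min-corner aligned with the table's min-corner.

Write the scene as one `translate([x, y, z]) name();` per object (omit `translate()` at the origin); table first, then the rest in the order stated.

table();
translate([0, 0, 779]) stool();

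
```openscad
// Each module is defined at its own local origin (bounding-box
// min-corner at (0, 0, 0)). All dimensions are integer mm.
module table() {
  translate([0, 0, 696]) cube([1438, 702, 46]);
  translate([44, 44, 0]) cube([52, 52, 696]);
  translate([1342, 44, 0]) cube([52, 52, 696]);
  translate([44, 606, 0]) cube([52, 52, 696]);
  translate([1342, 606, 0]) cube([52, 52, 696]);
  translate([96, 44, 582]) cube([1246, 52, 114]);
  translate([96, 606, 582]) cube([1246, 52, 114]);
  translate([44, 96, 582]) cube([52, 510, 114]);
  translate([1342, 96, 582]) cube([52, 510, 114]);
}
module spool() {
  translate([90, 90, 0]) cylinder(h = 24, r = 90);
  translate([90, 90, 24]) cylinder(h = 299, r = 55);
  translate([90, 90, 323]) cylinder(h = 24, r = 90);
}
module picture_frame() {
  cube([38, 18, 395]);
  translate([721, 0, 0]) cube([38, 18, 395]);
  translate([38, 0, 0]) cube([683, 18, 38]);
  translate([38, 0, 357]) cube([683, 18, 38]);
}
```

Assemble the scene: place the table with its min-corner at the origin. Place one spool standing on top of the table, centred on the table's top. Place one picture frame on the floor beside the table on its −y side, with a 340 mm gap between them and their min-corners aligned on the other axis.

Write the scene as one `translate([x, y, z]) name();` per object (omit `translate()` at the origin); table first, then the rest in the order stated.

table();
translate([629, 261, 742]) spool();
translate([0, -358, 0]) picture_frame();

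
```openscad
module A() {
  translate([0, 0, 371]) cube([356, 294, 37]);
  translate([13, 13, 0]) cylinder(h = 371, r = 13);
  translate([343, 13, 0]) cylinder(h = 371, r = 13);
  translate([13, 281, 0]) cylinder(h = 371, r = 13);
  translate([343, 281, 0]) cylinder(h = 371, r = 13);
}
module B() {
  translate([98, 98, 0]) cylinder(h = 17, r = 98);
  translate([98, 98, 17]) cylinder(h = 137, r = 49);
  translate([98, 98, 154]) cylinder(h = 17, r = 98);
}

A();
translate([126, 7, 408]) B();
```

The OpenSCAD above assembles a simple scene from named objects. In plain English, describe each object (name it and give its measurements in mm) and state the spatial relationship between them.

A is a four-legged stool. The seat is 356×294 mm, 37 mm thick, top at z = 408 mm. It stands on four round legs, each 26 mm in diameter, from z = 0 to the seat underside, each leg's axis is inset half a diameter from the nearest pair of seat edges (so the leg's bounding box is flush with the corner).

B is a spool: two coaxial disc flanges of radius 98 mm and thickness 17 mm, joined by a core cylinder of radius 49 mm and height 137 mm. The lower flange rests on z = 0 and the three cylinders share a vertical axis.

The spool is on top of the stool.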